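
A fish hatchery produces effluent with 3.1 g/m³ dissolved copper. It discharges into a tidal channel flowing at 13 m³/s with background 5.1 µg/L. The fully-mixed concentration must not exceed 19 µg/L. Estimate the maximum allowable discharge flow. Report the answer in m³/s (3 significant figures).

0.0586 m³/s

5.1 µg/L = 0.0051 mg/L.
19 µg/L = 0.019 mg/L.
Mass balance at complete mixing: C_std·(Q_w + Q_r) = Q_w·C_e + Q_r·C_b.
Rearranging, Q_w = Q_r·(C_std − C_b)/(C_e − C_std) = 13·(0.019 − 0.0051) / (3.1 − 0.019) = 0.05865 m³/s.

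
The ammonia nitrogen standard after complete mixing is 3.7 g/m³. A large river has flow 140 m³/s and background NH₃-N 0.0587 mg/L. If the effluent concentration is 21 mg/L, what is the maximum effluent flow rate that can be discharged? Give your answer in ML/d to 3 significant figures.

2550 ML/d

Mass balance at complete mixing: C_std·(Q_w + Q_r) = Q_w·C_e + Q_r·C_b.
Rearranging, Q_w = Q_r·(C_std − C_b)/(C_e − C_std) = 140·(3.7 − 0.0587) / (21 − 3.7) = 29.47 m³/s.
= 2546 ML/d.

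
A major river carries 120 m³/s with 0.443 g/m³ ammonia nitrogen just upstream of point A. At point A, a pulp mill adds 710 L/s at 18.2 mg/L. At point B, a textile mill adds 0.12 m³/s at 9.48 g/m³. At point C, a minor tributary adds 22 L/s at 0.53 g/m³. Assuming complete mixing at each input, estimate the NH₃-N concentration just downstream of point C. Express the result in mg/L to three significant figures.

710 L/s = 0.71 m³/s.
After input A: C = (120·0.443 + 0.71·18.2) / 120.7 = 0.5474 mg/L.
After input B: C = (120.7·0.5474 + 0.12·9.48) / 120.8 = 0.5563 mg/L.
22 L/s = 0.022 m³/s.
After input C: C = (120.8·0.5563 + 0.022·0.53) / 120.9 = 0.5563 mg/L.

0.556 mg/L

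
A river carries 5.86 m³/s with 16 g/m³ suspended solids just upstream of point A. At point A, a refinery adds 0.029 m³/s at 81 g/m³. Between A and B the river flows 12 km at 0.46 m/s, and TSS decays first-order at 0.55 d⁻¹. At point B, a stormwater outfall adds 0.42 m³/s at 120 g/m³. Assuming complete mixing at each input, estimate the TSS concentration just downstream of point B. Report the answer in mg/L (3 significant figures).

After input A: C = (5.86·16 + 0.029·81) / 5.889 = 16.32 mg/L.
Over the 12 km reach to input B (t = 2.609e+04 s = 0.3019 d), decay gives C = 16.32·exp(−0.55·0.3019) = 13.82 mg/L.
After input B: C = (5.889·13.82 + 0.42·120) / 6.309 = 20.89 mg/L.

20.9 mg/L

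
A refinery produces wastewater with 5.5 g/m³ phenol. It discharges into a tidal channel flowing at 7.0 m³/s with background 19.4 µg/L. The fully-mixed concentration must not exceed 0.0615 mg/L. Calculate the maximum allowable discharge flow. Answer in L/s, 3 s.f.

54.2 L/s

19.4 µg/L = 0.0194 mg/L.
Mass balance at complete mixing: C_std·(Q_w + Q_r) = Q_w·C_e + Q_r·C_b.
Rearranging, Q_w = Q_r·(C_std − C_b)/(C_e − C_std) = 7.0·(0.0615 − 0.0194) / (5.5 − 0.0615) = 0.05419 m³/s.
= 54.19 L/s.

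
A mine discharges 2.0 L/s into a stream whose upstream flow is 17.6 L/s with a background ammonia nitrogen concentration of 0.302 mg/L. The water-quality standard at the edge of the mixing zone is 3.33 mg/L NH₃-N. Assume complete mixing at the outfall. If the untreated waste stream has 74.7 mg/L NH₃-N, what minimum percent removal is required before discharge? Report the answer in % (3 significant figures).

59.9 %

2.0 L/s = 0.002 m³/s.
17.6 L/s = 0.0176 m³/s.
Mass balance: 3.33·0.0196 = 0.002·Cₑ + 0.0176·0.302.
Cₑ = (0.06527 − 0.005315) / 0.002 = 29.98 mg/L.
Required removal = 1 − 29.98/74.7 = 59.87 %.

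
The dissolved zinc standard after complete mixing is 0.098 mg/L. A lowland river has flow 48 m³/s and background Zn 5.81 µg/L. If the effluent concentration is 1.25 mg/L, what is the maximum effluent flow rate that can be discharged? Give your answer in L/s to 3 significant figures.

3840 L/s

5.81 µg/L = 0.00581 mg/L.
Mass balance at complete mixing: C_std·(Q_w + Q_r) = Q_w·C_e + Q_r·C_b.
Rearranging, Q_w = Q_r·(C_std − C_b)/(C_e − C_std) = 48·(0.098 − 0.00581) / (1.25 − 0.098) = 3.841 m³/s.
= 3841 L/s.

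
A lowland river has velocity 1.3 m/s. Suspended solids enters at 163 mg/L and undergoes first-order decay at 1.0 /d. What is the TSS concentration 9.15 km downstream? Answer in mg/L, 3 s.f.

Travel time t = 9.15 km / 1.3 m/s = 9150/1.3 = 7038 s = 0.08146 d.
First-order decay: C = 163·exp(−1.0·0.08146) = 163·0.9218 = 150.2 mg/L.

150 mg/L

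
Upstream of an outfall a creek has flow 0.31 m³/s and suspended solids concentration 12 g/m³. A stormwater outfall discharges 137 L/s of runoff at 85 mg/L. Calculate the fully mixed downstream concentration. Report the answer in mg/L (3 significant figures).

137 L/s = 0.137 m³/s.
By mass balance at complete mixing, C = (0.137·85 + 0.31·12) / (0.137 + 0.31) = 15.37/0.447 = 34.37 mg/L.

34.4 mg/L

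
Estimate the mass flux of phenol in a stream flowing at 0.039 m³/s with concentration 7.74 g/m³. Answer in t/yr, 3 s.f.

Mass flux = Q·C = 0.039 m³/s × 7.74 g/m³ = 0.3019 g/s.
= 0.3019 g/s × 31.56 = 9.526 t/yr.

9.53 t/yr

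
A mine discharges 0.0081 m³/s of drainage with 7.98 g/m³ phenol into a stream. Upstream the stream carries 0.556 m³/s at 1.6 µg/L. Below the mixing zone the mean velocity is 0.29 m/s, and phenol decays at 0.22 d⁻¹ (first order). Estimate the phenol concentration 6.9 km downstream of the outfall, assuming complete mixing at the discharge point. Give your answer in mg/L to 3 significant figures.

0.109 mg/L

1.6 µg/L = 0.0016 mg/L.
After complete mixing, C₀ = (0.0081·7.98 + 0.556·0.0016) / 0.5641 = 0.1162 mg/L.
Travel time t = 6900 m / 0.29 m/s = 2.379e+04 s = 0.2754 d.
C = 0.1162·exp(−0.22·0.2754) = 0.1162·0.9412 = 0.1093 mg/L.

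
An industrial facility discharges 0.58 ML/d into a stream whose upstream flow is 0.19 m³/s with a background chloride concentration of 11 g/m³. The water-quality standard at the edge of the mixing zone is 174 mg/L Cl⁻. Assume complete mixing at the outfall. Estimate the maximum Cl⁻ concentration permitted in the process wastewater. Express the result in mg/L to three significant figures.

0.58 ML/d = 0.006713 m³/s.
Mass balance: 174·0.1967 = 0.006713·Cₑ + 0.19·11.
Cₑ = (34.23 − 2.09) / 0.006713 = 4787 mg/L.

4790 mg/L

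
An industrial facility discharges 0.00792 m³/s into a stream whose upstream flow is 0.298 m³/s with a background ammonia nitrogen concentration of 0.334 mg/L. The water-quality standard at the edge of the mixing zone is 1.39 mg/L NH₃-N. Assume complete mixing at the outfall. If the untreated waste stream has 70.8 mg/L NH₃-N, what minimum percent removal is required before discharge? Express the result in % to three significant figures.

Mass balance: 1.39·0.3059 = 0.00792·Cₑ + 0.298·0.334.
Cₑ = (0.4252 − 0.09953) / 0.00792 = 41.12 mg/L.
Required removal = 1 − 41.12/70.8 = 41.92 %.

41.9 %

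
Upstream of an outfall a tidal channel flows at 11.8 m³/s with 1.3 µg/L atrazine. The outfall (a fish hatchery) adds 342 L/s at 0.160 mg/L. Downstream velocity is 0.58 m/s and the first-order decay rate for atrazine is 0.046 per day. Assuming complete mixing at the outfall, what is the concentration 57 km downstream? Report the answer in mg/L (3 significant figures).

0.00548 mg/L

342 L/s = 0.342 m³/s.
1.3 µg/L = 0.0013 mg/L.
After complete mixing, C₀ = (0.342·0.16 + 11.8·0.0013) / 12.14 = 0.00577 mg/L.
Travel time t = 5.7e+04 m / 0.58 m/s = 9.828e+04 s = 1.137 d.
C = 0.00577·exp(−0.046·1.137) = 0.00577·0.949 = 0.005476 mg/L.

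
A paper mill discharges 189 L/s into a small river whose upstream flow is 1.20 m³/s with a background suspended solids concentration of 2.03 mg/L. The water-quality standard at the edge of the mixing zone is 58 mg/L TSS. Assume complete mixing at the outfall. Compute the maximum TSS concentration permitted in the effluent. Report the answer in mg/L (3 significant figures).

413 mg/L

189 L/s = 0.189 m³/s.
Mass balance: 58·1.389 = 0.189·Cₑ + 1.2·2.03.
Cₑ = (80.56 − 2.436) / 0.189 = 413.4 mg/L.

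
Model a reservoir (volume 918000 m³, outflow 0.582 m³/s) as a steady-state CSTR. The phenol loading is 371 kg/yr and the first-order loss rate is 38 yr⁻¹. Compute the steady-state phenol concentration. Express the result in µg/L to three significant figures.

6.97 µg/L

Outflow Q = 0.582 m³/s × 3.156e+07 s/yr = 1.837e+07 m³/yr.
Steady-state CSTR mass balance: W = Q·C + k·V·C, so C = W/(Q + kV).
Q + kV = 1.837e+07 + 38·918000 = 5.325e+07 m³/yr.
C = 371/5.325e+07 = 6.967e-06 kg/m³ = 0.006967 mg/L = 6.967 µg/L.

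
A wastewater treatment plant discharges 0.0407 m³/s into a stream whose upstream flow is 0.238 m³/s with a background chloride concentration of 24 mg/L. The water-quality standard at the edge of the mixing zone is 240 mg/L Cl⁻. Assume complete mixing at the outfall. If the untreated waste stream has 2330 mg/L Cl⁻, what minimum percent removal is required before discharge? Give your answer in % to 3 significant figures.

Mass balance: 240·0.2787 = 0.0407·Cₑ + 0.238·24.
Cₑ = (66.89 − 5.712) / 0.0407 = 1503 mg/L.
Required removal = 1 − 1503/2330 = 35.49 %.

35.5 %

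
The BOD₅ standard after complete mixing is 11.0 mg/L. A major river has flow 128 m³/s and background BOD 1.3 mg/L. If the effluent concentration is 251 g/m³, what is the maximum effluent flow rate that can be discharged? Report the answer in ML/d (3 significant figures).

447 ML/d

Mass balance at complete mixing: C_std·(Q_w + Q_r) = Q_w·C_e + Q_r·C_b.
Rearranging, Q_w = Q_r·(C_std − C_b)/(C_e − C_std) = 128·(11 − 1.3) / (251 − 11) = 5.173 m³/s.
= 447 ML/d.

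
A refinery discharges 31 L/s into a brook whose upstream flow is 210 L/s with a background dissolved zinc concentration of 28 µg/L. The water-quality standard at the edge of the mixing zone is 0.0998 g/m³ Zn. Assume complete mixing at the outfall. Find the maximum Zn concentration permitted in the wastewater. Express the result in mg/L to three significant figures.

0.586 mg/L

31 L/s = 0.031 m³/s.
210 L/s = 0.21 m³/s.
28 µg/L = 0.028 mg/L.
Mass balance: 0.0998·0.241 = 0.031·Cₑ + 0.21·0.028.
Cₑ = (0.02405 − 0.00588) / 0.031 = 0.5862 mg/L.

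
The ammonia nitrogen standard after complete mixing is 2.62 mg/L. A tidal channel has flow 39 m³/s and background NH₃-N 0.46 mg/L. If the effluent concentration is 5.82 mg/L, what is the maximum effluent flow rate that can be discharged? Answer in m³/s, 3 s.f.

Mass balance at complete mixing: C_std·(Q_w + Q_r) = Q_w·C_e + Q_r·C_b.
Rearranging, Q_w = Q_r·(C_std − C_b)/(C_e − C_std) = 39·(2.62 − 0.46) / (5.82 − 2.62) = 26.33 m³/s.

26.3 m³/s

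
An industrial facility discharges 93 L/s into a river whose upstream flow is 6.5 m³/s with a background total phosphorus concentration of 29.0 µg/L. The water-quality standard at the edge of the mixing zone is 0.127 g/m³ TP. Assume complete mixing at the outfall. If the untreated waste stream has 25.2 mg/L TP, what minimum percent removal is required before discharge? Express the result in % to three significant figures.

72.3 %

93 L/s = 0.093 m³/s.
29.0 µg/L = 0.029 mg/L.
Mass balance: 0.127·6.593 = 0.093·Cₑ + 6.5·0.029.
Cₑ = (0.8373 − 0.1885) / 0.093 = 6.976 mg/L.
Required removal = 1 − 6.976/25.2 = 72.32 %.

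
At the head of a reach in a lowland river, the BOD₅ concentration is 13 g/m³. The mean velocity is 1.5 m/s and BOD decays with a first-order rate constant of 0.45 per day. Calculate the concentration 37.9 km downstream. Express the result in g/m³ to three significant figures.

11.4 g/m³

Travel time t = 37.9 km / 1.5 m/s = 3.79e+04/1.5 = 2.527e+04 s = 0.2924 d.
First-order decay: C = 13·exp(−0.45·0.2924) = 13·0.8767 = 11.4 g/m³.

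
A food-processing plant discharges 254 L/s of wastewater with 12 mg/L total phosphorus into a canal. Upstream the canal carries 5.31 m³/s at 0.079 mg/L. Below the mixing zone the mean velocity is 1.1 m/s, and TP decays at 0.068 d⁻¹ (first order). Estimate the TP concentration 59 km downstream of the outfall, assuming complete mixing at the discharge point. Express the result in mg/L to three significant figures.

254 L/s = 0.254 m³/s.
After complete mixing, C₀ = (0.254·12 + 5.31·0.079) / 5.564 = 0.6232 mg/L.
Travel time t = 5.9e+04 m / 1.1 m/s = 5.364e+04 s = 0.6208 d.
C = 0.6232·exp(−0.068·0.6208) = 0.6232·0.9587 = 0.5974 mg/L.

0.597 mg/L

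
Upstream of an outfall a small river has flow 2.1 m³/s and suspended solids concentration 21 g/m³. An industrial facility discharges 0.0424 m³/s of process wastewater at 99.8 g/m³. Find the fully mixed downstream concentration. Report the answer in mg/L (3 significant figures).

22.6 mg/L

Conservation of mass across the mixing zone: C = (0.0424·99.8 + 2.1·21) / (0.0424 + 2.1) = 48.33/2.142 = 22.56 mg/L.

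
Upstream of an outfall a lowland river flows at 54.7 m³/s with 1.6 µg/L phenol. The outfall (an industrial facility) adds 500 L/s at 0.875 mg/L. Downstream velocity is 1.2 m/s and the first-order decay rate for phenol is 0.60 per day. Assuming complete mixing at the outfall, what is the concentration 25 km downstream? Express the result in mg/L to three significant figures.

0.00823 mg/L

500 L/s = 0.5 m³/s.
1.6 µg/L = 0.0016 mg/L.
After complete mixing, C₀ = (0.5·0.875 + 54.7·0.0016) / 55.2 = 0.009511 mg/L.
Travel time t = 2.5e+04 m / 1.2 m/s = 2.083e+04 s = 0.2411 d.
C = 0.009511·exp(−0.60·0.2411) = 0.009511·0.8653 = 0.00823 mg/L.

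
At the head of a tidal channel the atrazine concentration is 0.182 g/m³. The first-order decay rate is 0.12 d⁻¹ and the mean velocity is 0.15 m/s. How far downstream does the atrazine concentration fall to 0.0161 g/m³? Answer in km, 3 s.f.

262 km

From C = C₀·e^(−kt), t = ln(C₀/C)/k = ln(0.182/0.0161)/0.12 = 2.425/0.12 = 20.21 d.
Distance = v·t = 0.15 m/s × 1.746e+06 s = 2.619e+05 m = 261.9 km.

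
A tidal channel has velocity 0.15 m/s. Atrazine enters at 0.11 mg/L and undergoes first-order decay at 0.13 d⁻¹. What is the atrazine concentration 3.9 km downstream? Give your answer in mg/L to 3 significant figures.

Travel time t = 3.9 km / 0.15 m/s = 3900/0.15 = 2.6e+04 s = 0.3009 d.
First-order decay: C = 0.11·exp(−0.13·0.3009) = 0.11·0.9616 = 0.1058 mg/L.

0.106 mg/L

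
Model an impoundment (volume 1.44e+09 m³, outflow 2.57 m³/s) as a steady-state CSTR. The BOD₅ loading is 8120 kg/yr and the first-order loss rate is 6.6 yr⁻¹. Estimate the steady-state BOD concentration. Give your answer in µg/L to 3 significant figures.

Outflow Q = 2.57 m³/s × 3.156e+07 s/yr = 8.11e+07 m³/yr.
Steady-state CSTR mass balance: W = Q·C + k·V·C, so C = W/(Q + kV).
Q + kV = 8.11e+07 + 6.6·1.44e+09 = 9.585e+09 m³/yr.
C = 8120/9.585e+09 = 8.471e-07 kg/m³ = 0.0008471 mg/L = 0.8471 µg/L.

0.847 µg/L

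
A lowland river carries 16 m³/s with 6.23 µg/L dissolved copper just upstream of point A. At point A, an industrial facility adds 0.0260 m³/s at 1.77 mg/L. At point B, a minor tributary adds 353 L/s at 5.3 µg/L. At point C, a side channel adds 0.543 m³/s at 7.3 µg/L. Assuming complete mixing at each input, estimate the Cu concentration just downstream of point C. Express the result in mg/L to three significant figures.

0.00895 mg/L

6.23 µg/L = 0.00623 mg/L.
After input A: C = (16·0.00623 + 0.026·1.77) / 16.03 = 0.009091 mg/L.
353 L/s = 0.353 m³/s.
5.3 µg/L = 0.0053 mg/L.
After input B: C = (16.03·0.009091 + 0.353·0.0053) / 16.38 = 0.00901 mg/L.
7.3 µg/L = 0.0073 mg/L.
After input C: C = (16.38·0.00901 + 0.543·0.0073) / 16.92 = 0.008955 mg/L.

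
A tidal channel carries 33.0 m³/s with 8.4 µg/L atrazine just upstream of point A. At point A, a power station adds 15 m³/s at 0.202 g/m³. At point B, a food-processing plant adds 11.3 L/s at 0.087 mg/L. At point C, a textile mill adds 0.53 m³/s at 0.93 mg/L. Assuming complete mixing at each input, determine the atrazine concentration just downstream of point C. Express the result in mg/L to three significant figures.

0.0783 mg/L

8.4 µg/L = 0.0084 mg/L.
After input A: C = (33·0.0084 + 15·0.202) / 48 = 0.0689 mg/L.
11.3 L/s = 0.0113 m³/s.
After input B: C = (48·0.0689 + 0.0113·0.087) / 48.01 = 0.0689 mg/L.
After input C: C = (48.01·0.0689 + 0.53·0.93) / 48.54 = 0.07831 mg/L.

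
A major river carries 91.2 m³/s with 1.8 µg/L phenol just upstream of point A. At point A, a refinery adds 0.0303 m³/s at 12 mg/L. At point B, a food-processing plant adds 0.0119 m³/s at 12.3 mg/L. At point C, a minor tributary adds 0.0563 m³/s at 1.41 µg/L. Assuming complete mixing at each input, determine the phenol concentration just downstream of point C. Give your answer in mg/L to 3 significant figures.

1.8 µg/L = 0.0018 mg/L.
After input A: C = (91.2·0.0018 + 0.0303·12) / 91.23 = 0.005785 mg/L.
After input B: C = (91.23·0.005785 + 0.0119·12.3) / 91.24 = 0.007388 mg/L.
1.41 µg/L = 0.00141 mg/L.
After input C: C = (91.24·0.007388 + 0.0563·0.00141) / 91.3 = 0.007385 mg/L.

0.00738 mg/L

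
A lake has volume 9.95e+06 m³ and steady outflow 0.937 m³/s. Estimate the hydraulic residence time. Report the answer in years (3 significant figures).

0.336 yr

Q = 0.937 m³/s × 3.156e+07 s/yr = 2.957e+07 m³/yr.
Hydraulic residence time τ = V/Q = 9.95e+06/2.957e+07 = 0.3365 yr.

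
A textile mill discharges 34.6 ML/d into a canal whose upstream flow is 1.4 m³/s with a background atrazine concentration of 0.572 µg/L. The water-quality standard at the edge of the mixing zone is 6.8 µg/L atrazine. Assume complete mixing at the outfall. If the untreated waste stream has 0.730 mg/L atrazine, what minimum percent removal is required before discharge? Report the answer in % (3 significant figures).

34.6 ML/d = 0.4005 m³/s.
0.572 µg/L = 0.000572 mg/L.
6.8 µg/L = 0.0068 mg/L.
Mass balance: 0.0068·1.8 = 0.4005·Cₑ + 1.4·0.000572.
Cₑ = (0.01224 − 0.0008008) / 0.4005 = 0.02857 mg/L.
Required removal = 1 − 0.02857/0.730 = 96.09 %.

96.1 %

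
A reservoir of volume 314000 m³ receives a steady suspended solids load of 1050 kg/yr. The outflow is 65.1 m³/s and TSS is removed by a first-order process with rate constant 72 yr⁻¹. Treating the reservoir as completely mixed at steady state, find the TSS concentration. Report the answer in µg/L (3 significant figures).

0.506 µg/L

Outflow Q = 65.1 m³/s × 3.156e+07 s/yr = 2.054e+09 m³/yr.
Steady-state CSTR mass balance: W = Q·C + k·V·C, so C = W/(Q + kV).
Q + kV = 2.054e+09 + 72·314000 = 2.077e+09 m³/yr.
C = 1050/2.077e+09 = 5.055e-07 kg/m³ = 0.0005055 mg/L = 0.5055 µg/L.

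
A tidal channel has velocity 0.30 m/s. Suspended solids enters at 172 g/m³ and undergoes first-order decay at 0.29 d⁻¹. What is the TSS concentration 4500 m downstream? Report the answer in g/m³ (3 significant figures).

Travel time t = 4500 m / 0.30 m/s = 4500/0.30 = 1.5e+04 s = 0.1736 d.
First-order decay: C = 172·exp(−0.29·0.1736) = 172·0.9509 = 163.6 g/m³.

164 g/m³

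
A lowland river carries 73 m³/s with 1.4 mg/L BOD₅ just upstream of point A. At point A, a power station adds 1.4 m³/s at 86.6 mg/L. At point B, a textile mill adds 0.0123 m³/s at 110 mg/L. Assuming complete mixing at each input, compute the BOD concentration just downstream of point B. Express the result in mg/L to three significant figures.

After input A: C = (73·1.4 + 1.4·86.6) / 74.4 = 3.003 mg/L.
After input B: C = (74.4·3.003 + 0.0123·110) / 74.41 = 3.021 mg/L.

3.02 mg/L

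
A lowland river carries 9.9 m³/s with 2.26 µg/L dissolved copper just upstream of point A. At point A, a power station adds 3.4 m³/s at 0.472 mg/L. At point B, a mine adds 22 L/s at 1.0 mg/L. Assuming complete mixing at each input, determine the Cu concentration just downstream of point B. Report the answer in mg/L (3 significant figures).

0.124 mg/L

2.26 µg/L = 0.00226 mg/L.
After input A: C = (9.9·0.00226 + 3.4·0.472) / 13.3 = 0.1223 mg/L.
22 L/s = 0.022 m³/s.
After input B: C = (13.3·0.1223 + 0.022·1) / 13.32 = 0.1238 mg/L.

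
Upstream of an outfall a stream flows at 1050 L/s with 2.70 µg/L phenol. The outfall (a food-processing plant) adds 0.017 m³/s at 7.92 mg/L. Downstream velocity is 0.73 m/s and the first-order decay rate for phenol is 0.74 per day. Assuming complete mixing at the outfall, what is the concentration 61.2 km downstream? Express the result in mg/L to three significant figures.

1050 L/s = 1.05 m³/s.
2.70 µg/L = 0.0027 mg/L.
After complete mixing, C₀ = (0.017·7.92 + 1.05·0.0027) / 1.067 = 0.1288 mg/L.
Travel time t = 6.12e+04 m / 0.73 m/s = 8.384e+04 s = 0.9703 d.
C = 0.1288·exp(−0.74·0.9703) = 0.1288·0.4877 = 0.06284 mg/L.

0.0628 mg/L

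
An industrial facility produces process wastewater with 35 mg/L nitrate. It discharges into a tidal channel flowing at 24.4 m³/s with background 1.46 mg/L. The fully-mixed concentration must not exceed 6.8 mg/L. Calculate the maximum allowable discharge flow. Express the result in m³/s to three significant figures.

Mass balance at complete mixing: C_std·(Q_w + Q_r) = Q_w·C_e + Q_r·C_b.
Rearranging, Q_w = Q_r·(C_std − C_b)/(C_e − C_std) = 24.4·(6.8 − 1.46) / (35 − 6.8) = 4.62 m³/s.

4.62 m³/s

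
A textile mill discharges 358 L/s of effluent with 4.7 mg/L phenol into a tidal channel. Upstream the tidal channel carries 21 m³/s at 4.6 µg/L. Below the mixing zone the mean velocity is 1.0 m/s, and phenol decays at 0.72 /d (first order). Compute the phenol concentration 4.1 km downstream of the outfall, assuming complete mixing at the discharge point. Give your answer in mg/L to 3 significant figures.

0.0805 mg/L

358 L/s = 0.358 m³/s.
4.6 µg/L = 0.0046 mg/L.
After complete mixing, C₀ = (0.358·4.7 + 21·0.0046) / 21.36 = 0.0833 mg/L.
Travel time t = 4100 m / 1.0 m/s = 4100 s = 0.04745 d.
C = 0.0833·exp(−0.72·0.04745) = 0.0833·0.9664 = 0.08051 mg/L.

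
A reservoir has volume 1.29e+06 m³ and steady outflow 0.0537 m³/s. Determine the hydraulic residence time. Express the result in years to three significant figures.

0.761 yr

Q = 0.0537 m³/s × 3.156e+07 s/yr = 1.695e+06 m³/yr.
Hydraulic residence time τ = V/Q = 1.29e+06/1.695e+06 = 0.7612 yr.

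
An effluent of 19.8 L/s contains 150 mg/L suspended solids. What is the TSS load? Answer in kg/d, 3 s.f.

19.8 L/s = 0.0198 m³/s.
Mass flux = Q·C = 0.0198 m³/s × 150 g/m³ = 2.97 g/s.
= 2.97 g/s × 86.4 = 256.6 kg/d.

257 kg/d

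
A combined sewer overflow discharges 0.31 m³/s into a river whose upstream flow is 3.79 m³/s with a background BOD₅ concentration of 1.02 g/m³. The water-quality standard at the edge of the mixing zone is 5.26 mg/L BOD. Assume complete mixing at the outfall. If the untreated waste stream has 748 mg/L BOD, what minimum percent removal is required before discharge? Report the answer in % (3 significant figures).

Mass balance: 5.26·4.1 = 0.31·Cₑ + 3.79·1.02.
Cₑ = (21.57 − 3.866) / 0.31 = 57.1 mg/L.
Required removal = 1 − 57.1/748 = 92.37 %.

92.4 %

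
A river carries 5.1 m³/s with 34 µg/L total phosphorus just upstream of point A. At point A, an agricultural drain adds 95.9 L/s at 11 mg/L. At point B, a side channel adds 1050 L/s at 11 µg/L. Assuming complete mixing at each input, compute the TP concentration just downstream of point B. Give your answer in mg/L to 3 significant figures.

34 µg/L = 0.034 mg/L.
95.9 L/s = 0.0959 m³/s.
After input A: C = (5.1·0.034 + 0.0959·11) / 5.196 = 0.2364 mg/L.
1050 L/s = 1.05 m³/s.
11 µg/L = 0.011 mg/L.
After input B: C = (5.196·0.2364 + 1.05·0.011) / 6.246 = 0.1985 mg/L.

0.199 mg/L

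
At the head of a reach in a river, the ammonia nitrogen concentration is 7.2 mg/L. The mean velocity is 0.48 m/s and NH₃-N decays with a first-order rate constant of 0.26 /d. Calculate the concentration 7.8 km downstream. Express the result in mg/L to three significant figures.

6.86 mg/L

Travel time t = 7.8 km / 0.48 m/s = 7800/0.48 = 1.625e+04 s = 0.1881 d.
First-order decay: C = 7.2·exp(−0.26·0.1881) = 7.2·0.9523 = 6.856 mg/L.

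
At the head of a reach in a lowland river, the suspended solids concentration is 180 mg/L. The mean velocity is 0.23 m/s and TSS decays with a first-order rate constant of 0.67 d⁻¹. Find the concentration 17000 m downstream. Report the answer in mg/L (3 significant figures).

Travel time t = 17000 m / 0.23 m/s = 1.7e+04/0.23 = 7.391e+04 s = 0.8555 d.
First-order decay: C = 180·exp(−0.67·0.8555) = 180·0.5637 = 101.5 mg/L.

101 mg/L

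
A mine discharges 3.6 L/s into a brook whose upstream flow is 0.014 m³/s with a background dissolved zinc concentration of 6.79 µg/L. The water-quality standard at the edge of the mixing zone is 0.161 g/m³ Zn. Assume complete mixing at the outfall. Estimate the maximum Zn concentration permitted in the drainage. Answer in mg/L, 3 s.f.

0.761 mg/L

3.6 L/s = 0.0036 m³/s.
6.79 µg/L = 0.00679 mg/L.
Mass balance: 0.161·0.0176 = 0.0036·Cₑ + 0.014·0.00679.
Cₑ = (0.002834 − 9.506e-05) / 0.0036 = 0.7607 mg/L.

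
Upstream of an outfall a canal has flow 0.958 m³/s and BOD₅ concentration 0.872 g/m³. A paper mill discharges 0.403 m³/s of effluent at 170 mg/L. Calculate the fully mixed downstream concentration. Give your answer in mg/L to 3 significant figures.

Flow-weighted mixing gives C = (0.403·170 + 0.958·0.872) / (0.403 + 0.958) = 69.35/1.361 = 50.95 mg/L.

51.0 mg/L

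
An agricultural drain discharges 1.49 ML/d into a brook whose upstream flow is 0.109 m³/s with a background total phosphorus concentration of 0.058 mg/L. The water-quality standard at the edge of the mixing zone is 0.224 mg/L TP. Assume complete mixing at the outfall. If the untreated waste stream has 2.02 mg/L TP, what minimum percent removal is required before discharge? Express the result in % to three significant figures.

1.49 ML/d = 0.01725 m³/s.
Mass balance: 0.224·0.1262 = 0.01725·Cₑ + 0.109·0.058.
Cₑ = (0.02828 − 0.006322) / 0.01725 = 1.273 mg/L.
Required removal = 1 − 1.273/2.02 = 36.97 %.

37.0 %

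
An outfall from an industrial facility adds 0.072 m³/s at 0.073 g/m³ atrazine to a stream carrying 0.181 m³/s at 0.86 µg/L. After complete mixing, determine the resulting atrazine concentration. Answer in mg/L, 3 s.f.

0.86 µg/L = 0.00086 mg/L.
Conservation of mass across the mixing zone: C = (0.072·0.073 + 0.181·0.00086) / (0.072 + 0.181) = 0.005412/0.253 = 0.02139 mg/L.

0.0214 mg/L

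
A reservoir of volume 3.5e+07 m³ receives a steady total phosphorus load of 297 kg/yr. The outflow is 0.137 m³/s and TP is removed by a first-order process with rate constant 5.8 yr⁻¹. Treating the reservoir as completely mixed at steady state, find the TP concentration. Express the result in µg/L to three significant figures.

1.43 µg/L

Outflow Q = 0.137 m³/s × 3.156e+07 s/yr = 4.323e+06 m³/yr.
Steady-state CSTR mass balance: W = Q·C + k·V·C, so C = W/(Q + kV).
Q + kV = 4.323e+06 + 5.8·3.5e+07 = 2.073e+08 m³/yr.
C = 297/2.073e+08 = 1.433e-06 kg/m³ = 0.001433 mg/L = 1.433 µg/L.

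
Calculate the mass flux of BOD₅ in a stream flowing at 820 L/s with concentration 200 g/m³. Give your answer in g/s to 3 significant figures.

164 g/s

820 L/s = 0.82 m³/s.
Mass flux = Q·C = 0.82 m³/s × 200 g/m³ = 164 g/s.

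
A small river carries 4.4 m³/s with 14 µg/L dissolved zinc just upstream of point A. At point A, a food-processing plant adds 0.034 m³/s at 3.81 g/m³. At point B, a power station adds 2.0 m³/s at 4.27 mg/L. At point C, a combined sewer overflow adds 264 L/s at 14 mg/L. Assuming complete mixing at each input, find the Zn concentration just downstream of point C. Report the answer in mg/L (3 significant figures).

1.86 mg/L

14 µg/L = 0.014 mg/L.
After input A: C = (4.4·0.014 + 0.034·3.81) / 4.434 = 0.04311 mg/L.
After input B: C = (4.434·0.04311 + 2·4.27) / 6.434 = 1.357 mg/L.
264 L/s = 0.264 m³/s.
After input C: C = (6.434·1.357 + 0.264·14) / 6.698 = 1.855 mg/L.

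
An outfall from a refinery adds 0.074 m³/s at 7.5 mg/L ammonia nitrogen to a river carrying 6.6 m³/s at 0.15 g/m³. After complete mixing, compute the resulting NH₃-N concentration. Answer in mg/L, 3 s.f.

0.231 mg/L

Conservation of mass across the mixing zone: C = (0.074·7.5 + 6.6·0.15) / (0.074 + 6.6) = 1.545/6.674 = 0.2315 mg/L.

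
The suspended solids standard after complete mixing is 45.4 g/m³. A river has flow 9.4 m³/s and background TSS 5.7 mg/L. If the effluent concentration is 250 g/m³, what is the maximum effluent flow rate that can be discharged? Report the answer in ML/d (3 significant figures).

Mass balance at complete mixing: C_std·(Q_w + Q_r) = Q_w·C_e + Q_r·C_b.
Rearranging, Q_w = Q_r·(C_std − C_b)/(C_e − C_std) = 9.4·(45.4 − 5.7) / (250 − 45.4) = 1.824 m³/s.
= 157.6 ML/d.

158 ML/d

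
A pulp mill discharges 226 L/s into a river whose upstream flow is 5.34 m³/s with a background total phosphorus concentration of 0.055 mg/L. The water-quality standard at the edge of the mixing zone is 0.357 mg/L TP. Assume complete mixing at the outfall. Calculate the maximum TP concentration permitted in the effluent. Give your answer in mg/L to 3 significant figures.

226 L/s = 0.226 m³/s.
Mass balance: 0.357·5.566 = 0.226·Cₑ + 5.34·0.055.
Cₑ = (1.987 − 0.2937) / 0.226 = 7.493 mg/L.

7.49 mg/L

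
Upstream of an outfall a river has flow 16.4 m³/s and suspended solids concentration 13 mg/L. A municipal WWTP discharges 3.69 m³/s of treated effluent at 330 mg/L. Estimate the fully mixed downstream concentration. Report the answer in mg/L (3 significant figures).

Conservation of mass across the mixing zone: C = (3.69·330 + 16.4·13) / (3.69 + 16.4) = 1431/20.09 = 71.22 mg/L.

71.2 mg/L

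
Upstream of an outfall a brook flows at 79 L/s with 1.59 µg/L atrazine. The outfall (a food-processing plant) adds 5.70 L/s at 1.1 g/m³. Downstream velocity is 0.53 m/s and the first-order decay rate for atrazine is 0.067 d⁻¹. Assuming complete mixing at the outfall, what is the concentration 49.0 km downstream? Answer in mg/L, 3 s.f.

5.70 L/s = 0.0057 m³/s.
79 L/s = 0.079 m³/s.
1.59 µg/L = 0.00159 mg/L.
After complete mixing, C₀ = (0.0057·1.1 + 0.079·0.00159) / 0.0847 = 0.07551 mg/L.
Travel time t = 4.9e+04 m / 0.53 m/s = 9.245e+04 s = 1.07 d.
C = 0.07551·exp(−0.067·1.07) = 0.07551·0.9308 = 0.07028 mg/L.

0.0703 mg/L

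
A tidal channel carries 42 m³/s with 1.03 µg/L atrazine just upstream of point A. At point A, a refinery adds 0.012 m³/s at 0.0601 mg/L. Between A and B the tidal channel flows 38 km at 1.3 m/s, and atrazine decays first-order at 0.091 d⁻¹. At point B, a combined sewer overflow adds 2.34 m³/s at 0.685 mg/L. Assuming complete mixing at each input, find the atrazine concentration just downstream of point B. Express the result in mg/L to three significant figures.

0.0371 mg/L

1.03 µg/L = 0.00103 mg/L.
After input A: C = (42·0.00103 + 0.012·0.0601) / 42.01 = 0.001047 mg/L.
Over the 38 km reach to input B (t = 2.923e+04 s = 0.3383 d), decay gives C = 0.001047·exp(−0.091·0.3383) = 0.001015 mg/L.
After input B: C = (42.01·0.001015 + 2.34·0.685) / 44.35 = 0.0371 mg/L.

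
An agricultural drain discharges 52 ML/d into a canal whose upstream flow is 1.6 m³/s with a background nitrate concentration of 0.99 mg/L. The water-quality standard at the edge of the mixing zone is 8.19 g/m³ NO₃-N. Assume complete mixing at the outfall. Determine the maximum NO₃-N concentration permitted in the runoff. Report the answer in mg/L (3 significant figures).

27.3 mg/L

52 ML/d = 0.6019 m³/s.
Mass balance: 8.19·2.202 = 0.6019·Cₑ + 1.6·0.99.
Cₑ = (18.03 − 1.584) / 0.6019 = 27.33 mg/L.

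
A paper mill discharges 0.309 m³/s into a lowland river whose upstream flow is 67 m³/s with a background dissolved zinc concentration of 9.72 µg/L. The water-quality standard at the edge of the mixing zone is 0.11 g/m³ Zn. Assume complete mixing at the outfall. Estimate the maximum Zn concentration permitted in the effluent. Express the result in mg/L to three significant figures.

9.72 µg/L = 0.00972 mg/L.
Mass balance: 0.11·67.31 = 0.309·Cₑ + 67·0.00972.
Cₑ = (7.404 − 0.6512) / 0.309 = 21.85 mg/L.

21.9 mg/L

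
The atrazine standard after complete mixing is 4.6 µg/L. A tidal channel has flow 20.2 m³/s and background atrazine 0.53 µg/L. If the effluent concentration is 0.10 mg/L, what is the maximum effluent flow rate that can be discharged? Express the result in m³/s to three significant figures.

0.53 µg/L = 0.00053 mg/L.
4.6 µg/L = 0.0046 mg/L.
Mass balance at complete mixing: C_std·(Q_w + Q_r) = Q_w·C_e + Q_r·C_b.
Rearranging, Q_w = Q_r·(C_std − C_b)/(C_e − C_std) = 20.2·(0.0046 − 0.00053) / (0.1 − 0.0046) = 0.8618 m³/s.

0.862 m³/s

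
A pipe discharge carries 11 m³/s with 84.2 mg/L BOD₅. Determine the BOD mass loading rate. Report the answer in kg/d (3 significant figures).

Mass flux = Q·C = 11 m³/s × 84.2 g/m³ = 926.2 g/s.
= 926.2 g/s × 86.4 = 8.002e+04 kg/d.

80000 kg/d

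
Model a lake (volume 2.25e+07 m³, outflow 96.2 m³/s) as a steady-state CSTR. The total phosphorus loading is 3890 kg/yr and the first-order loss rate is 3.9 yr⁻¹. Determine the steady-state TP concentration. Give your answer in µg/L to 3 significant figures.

1.25 µg/L

Outflow Q = 96.2 m³/s × 3.156e+07 s/yr = 3.036e+09 m³/yr.
Steady-state CSTR mass balance: W = Q·C + k·V·C, so C = W/(Q + kV).
Q + kV = 3.036e+09 + 3.9·2.25e+07 = 3.124e+09 m³/yr.
C = 3890/3.124e+09 = 1.245e-06 kg/m³ = 0.001245 mg/L = 1.245 µg/L.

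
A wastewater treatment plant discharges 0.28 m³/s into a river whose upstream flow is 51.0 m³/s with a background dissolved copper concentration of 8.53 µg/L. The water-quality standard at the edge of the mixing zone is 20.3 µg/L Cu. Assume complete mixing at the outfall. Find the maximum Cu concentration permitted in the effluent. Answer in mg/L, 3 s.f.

2.16 mg/L

8.53 µg/L = 0.00853 mg/L.
20.3 µg/L = 0.0203 mg/L.
Mass balance: 0.0203·51.28 = 0.28·Cₑ + 51·0.00853.
Cₑ = (1.041 − 0.435) / 0.28 = 2.164 mg/L.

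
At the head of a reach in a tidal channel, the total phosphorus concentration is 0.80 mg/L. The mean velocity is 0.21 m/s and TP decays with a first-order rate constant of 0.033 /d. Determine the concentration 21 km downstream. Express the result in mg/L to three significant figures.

0.770 mg/L

Travel time t = 21 km / 0.21 m/s = 2.1e+04/0.21 = 1e+05 s = 1.157 d.
First-order decay: C = 0.80·exp(−0.033·1.157) = 0.80·0.9625 = 0.77 mg/L.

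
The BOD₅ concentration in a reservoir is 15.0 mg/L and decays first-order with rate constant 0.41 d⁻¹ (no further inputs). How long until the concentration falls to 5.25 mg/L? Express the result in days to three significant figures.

t = ln(C₀/C)/k = ln(15.0/5.25)/0.41 = 1.05/0.41 = 2.561 d.

2.56 d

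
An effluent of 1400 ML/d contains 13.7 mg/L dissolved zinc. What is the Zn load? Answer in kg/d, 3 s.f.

19200 kg/d

1400 ML/d = 16.2 m³/s.
Mass flux = Q·C = 16.2 m³/s × 13.7 g/m³ = 222 g/s.
= 222 g/s × 86.4 = 1.918e+04 kg/d.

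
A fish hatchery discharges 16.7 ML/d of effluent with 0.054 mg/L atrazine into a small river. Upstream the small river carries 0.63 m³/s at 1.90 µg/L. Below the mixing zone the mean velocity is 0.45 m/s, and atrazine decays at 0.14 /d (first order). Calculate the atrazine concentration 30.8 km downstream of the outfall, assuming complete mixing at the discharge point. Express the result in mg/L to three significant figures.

0.0126 mg/L

16.7 ML/d = 0.1933 m³/s.
1.90 µg/L = 0.0019 mg/L.
After complete mixing, C₀ = (0.1933·0.054 + 0.63·0.0019) / 0.8233 = 0.01413 mg/L.
Travel time t = 3.08e+04 m / 0.45 m/s = 6.844e+04 s = 0.7922 d.
C = 0.01413·exp(−0.14·0.7922) = 0.01413·0.895 = 0.01265 mg/L.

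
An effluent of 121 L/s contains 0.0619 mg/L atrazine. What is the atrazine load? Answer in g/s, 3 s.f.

0.00749 g/s

121 L/s = 0.121 m³/s.
Mass flux = Q·C = 0.121 m³/s × 0.0619 g/m³ = 0.00749 g/s.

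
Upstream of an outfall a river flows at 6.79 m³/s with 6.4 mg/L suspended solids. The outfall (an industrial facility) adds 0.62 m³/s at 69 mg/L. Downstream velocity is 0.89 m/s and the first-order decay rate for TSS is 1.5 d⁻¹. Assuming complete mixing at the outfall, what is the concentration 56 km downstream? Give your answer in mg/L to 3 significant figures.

After complete mixing, C₀ = (0.62·69 + 6.79·6.4) / 7.41 = 11.64 mg/L.
Travel time t = 5.6e+04 m / 0.89 m/s = 6.292e+04 s = 0.7283 d.
C = 11.64·exp(−1.5·0.7283) = 11.64·0.3354 = 3.903 mg/L.

3.90 mg/L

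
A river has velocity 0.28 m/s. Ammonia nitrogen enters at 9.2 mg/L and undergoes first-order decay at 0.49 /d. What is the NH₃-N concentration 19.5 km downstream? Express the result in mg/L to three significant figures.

Travel time t = 19.5 km / 0.28 m/s = 1.95e+04/0.28 = 6.964e+04 s = 0.8061 d.
First-order decay: C = 9.2·exp(−0.49·0.8061) = 9.2·0.6737 = 6.198 mg/L.

6.20 mg/L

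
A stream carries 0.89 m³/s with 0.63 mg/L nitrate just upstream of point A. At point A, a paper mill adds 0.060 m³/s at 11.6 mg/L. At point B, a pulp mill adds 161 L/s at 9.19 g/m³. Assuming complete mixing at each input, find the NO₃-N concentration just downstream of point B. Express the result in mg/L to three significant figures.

After input A: C = (0.89·0.63 + 0.06·11.6) / 0.95 = 1.323 mg/L.
161 L/s = 0.161 m³/s.
After input B: C = (0.95·1.323 + 0.161·9.19) / 1.111 = 2.463 mg/L.

2.46 mg/L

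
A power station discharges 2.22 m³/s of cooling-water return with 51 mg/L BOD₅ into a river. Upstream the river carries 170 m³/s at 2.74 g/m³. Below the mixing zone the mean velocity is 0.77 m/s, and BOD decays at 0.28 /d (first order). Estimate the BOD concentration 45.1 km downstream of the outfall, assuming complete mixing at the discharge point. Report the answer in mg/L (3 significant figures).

2.78 mg/L

After complete mixing, C₀ = (2.22·51 + 170·2.74) / 172.2 = 3.362 mg/L.
Travel time t = 4.51e+04 m / 0.77 m/s = 5.857e+04 s = 0.6779 d.
C = 3.362·exp(−0.28·0.6779) = 3.362·0.8271 = 2.781 mg/L.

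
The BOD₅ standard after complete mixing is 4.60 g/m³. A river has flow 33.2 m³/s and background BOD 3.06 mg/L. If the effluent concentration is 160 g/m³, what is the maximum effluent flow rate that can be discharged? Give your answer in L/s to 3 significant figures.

Mass balance at complete mixing: C_std·(Q_w + Q_r) = Q_w·C_e + Q_r·C_b.
Rearranging, Q_w = Q_r·(C_std − C_b)/(C_e − C_std) = 33.2·(4.6 − 3.06) / (160 − 4.6) = 0.329 m³/s.
= 329 L/s.

329 L/s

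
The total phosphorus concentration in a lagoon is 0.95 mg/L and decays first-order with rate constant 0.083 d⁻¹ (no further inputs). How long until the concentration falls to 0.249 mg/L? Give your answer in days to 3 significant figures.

16.1 d

t = ln(C₀/C)/k = ln(0.95/0.249)/0.083 = 1.339/0.083 = 16.13 d.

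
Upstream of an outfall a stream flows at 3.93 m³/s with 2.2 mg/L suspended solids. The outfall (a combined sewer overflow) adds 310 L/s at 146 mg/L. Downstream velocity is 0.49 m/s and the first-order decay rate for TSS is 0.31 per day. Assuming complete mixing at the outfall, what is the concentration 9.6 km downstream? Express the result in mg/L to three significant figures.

11.9 mg/L

310 L/s = 0.31 m³/s.
After complete mixing, C₀ = (0.31·146 + 3.93·2.2) / 4.24 = 12.71 mg/L.
Travel time t = 9600 m / 0.49 m/s = 1.959e+04 s = 0.2268 d.
C = 12.71·exp(−0.31·0.2268) = 12.71·0.9321 = 11.85 mg/L.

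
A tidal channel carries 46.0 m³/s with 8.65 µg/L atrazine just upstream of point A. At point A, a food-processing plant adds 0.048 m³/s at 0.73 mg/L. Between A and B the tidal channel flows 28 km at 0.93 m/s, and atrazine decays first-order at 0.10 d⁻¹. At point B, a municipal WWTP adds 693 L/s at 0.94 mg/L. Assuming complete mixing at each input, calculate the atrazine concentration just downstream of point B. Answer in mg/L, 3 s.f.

0.0229 mg/L

8.65 µg/L = 0.00865 mg/L.
After input A: C = (46·0.00865 + 0.048·0.73) / 46.05 = 0.009402 mg/L.
Over the 28 km reach to input B (t = 3.011e+04 s = 0.3485 d), decay gives C = 0.009402·exp(−0.10·0.3485) = 0.00908 mg/L.
693 L/s = 0.693 m³/s.
After input B: C = (46.05·0.00908 + 0.693·0.94) / 46.74 = 0.02288 mg/L.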